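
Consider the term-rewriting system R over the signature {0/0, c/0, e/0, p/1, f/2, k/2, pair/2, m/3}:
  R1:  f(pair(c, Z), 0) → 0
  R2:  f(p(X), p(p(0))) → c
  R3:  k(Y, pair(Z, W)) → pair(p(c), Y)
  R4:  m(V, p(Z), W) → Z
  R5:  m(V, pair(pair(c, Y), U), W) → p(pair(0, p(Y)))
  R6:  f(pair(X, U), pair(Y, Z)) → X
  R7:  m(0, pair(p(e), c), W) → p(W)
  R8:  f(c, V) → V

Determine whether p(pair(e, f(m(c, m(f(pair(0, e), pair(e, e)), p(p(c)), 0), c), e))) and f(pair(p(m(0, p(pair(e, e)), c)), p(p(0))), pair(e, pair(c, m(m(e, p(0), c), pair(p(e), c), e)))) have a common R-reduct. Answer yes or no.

yes — NF(t₁) = p(pair(e, e)), NF(t₂) = p(pair(e, e))

Reduce t₁ = p(pair(e, f(m(c, m(f(pair(0, e), pair(e, e)), p(p(c)), 0), c), e))):
1. p(pair(e, f(m(c, m(f(pair(0, e), pair(e, e)), p(p(c)), 0), c), e)))  →  p(pair(e, f(m(c, p(c), c), e)))   [R4 at 1.2.1.2]
2. p(pair(e, f(m(c, p(c), c), e)))  →  p(pair(e, f(c, e)))   [R4 at 1.2.1]
3. p(pair(e, f(c, e)))  →  p(pair(e, e))   [R8 at 1.2]

Reduce t₂ = f(pair(p(m(0, p(pair(e, e)), c)), p(p(0))), pair(e, pair(c, m(m(e, p(0), c), pair(p(e), c), e)))):
1. f(pair(p(m(0, p(pair(e, e)), c)), p(p(0))), pair(e, pair(c, m(m(e, p(0), c), pair(p(e), c), e))))  →  p(m(0, p(pair(e, e)), c))   [R6 at ε]
2. p(m(0, p(pair(e, e)), c))  →  p(pair(e, e))   [R4 at 1]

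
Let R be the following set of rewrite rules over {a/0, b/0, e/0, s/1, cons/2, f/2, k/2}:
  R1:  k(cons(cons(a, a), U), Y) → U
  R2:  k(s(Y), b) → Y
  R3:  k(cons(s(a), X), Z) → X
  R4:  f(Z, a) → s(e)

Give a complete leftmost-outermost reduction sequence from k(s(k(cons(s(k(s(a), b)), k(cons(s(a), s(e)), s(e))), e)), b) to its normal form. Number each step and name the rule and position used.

1. k(s(k(cons(s(k(s(a), b)), k(cons(s(a), s(e)), s(e))), e)), b)  →  k(cons(s(k(s(a), b)), k(cons(s(a), s(e)), s(e))), e)   [R2 at ε]
2. k(cons(s(k(s(a), b)), k(cons(s(a), s(e)), s(e))), e)  →  k(cons(s(a), k(cons(s(a), s(e)), s(e))), e)   [R2 at 1.1.1]
3. k(cons(s(a), k(cons(s(a), s(e)), s(e))), e)  →  k(cons(s(a), s(e)), s(e))   [R3 at ε]
4. k(cons(s(a), s(e)), s(e))  →  s(e)   [R3 at ε]

s(e)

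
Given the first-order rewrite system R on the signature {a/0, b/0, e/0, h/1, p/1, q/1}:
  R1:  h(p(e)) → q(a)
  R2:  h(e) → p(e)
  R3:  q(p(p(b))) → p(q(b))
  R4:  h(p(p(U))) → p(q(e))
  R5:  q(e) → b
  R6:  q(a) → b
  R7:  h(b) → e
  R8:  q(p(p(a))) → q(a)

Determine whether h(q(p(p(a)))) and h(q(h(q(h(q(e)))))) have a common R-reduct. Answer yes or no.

Reduce t₁ = h(q(p(p(a)))):
1. h(q(p(p(a))))  →  h(q(a))   [R8 at 1]
2. h(q(a))  →  h(b)   [R6 at 1]
3. h(b)  →  e   [R7 at ε]

Reduce t₂ = h(q(h(q(h(q(e)))))):
1. h(q(h(q(h(q(e))))))  →  h(q(h(q(h(b)))))   [R5 at 1.1.1.1.1]
2. h(q(h(q(h(b)))))  →  h(q(h(q(e))))   [R7 at 1.1.1.1]
3. h(q(h(q(e))))  →  h(q(h(b)))   [R5 at 1.1.1]
4. h(q(h(b)))  →  h(q(e))   [R7 at 1.1]
5. h(q(e))  →  h(b)   [R5 at 1]
6. h(b)  →  e   [R7 at ε]

yes — NF(t₁) = e, NF(t₂) = e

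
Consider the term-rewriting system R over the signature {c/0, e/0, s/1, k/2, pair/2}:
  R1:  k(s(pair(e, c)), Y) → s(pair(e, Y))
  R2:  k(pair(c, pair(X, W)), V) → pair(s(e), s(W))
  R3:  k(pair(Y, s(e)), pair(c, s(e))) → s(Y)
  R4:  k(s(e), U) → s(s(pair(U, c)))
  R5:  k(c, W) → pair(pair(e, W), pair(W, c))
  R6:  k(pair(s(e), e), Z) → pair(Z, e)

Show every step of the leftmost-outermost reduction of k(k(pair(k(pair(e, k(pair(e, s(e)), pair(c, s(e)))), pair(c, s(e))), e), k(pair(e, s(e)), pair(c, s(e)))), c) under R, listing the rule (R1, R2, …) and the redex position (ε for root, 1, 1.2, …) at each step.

pair(c, e)

1. k(k(pair(k(pair(e, k(pair(e, s(e)), pair(c, s(e)))), pair(c, s(e))), e), k(pair(e, s(e)), pair(c, s(e)))), c)  →  k(k(pair(k(pair(e, s(e)), pair(c, s(e))), e), k(pair(e, s(e)), pair(c, s(e)))), c)   [R3 at 1.1.1.1.2]
2. k(k(pair(k(pair(e, s(e)), pair(c, s(e))), e), k(pair(e, s(e)), pair(c, s(e)))), c)  →  k(k(pair(s(e), e), k(pair(e, s(e)), pair(c, s(e)))), c)   [R3 at 1.1.1]
3. k(k(pair(s(e), e), k(pair(e, s(e)), pair(c, s(e)))), c)  →  k(pair(k(pair(e, s(e)), pair(c, s(e))), e), c)   [R6 at 1]
4. k(pair(k(pair(e, s(e)), pair(c, s(e))), e), c)  →  k(pair(s(e), e), c)   [R3 at 1.1]
5. k(pair(s(e), e), c)  →  pair(c, e)   [R6 at ε]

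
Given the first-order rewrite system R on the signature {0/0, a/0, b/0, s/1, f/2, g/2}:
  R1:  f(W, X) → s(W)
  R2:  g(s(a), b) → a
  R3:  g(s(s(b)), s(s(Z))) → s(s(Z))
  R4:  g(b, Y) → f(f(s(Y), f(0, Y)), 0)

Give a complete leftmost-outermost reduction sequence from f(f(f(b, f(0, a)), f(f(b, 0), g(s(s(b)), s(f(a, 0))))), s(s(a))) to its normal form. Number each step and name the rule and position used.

s(s(s(b)))

1. f(f(f(b, f(0, a)), f(f(b, 0), g(s(s(b)), s(f(a, 0))))), s(s(a)))  →  s(f(f(b, f(0, a)), f(f(b, 0), g(s(s(b)), s(f(a, 0))))))   [R1 at ε]
2. s(f(f(b, f(0, a)), f(f(b, 0), g(s(s(b)), s(f(a, 0))))))  →  s(s(f(b, f(0, a))))   [R1 at 1]
3. s(s(f(b, f(0, a))))  →  s(s(s(b)))   [R1 at 1.1]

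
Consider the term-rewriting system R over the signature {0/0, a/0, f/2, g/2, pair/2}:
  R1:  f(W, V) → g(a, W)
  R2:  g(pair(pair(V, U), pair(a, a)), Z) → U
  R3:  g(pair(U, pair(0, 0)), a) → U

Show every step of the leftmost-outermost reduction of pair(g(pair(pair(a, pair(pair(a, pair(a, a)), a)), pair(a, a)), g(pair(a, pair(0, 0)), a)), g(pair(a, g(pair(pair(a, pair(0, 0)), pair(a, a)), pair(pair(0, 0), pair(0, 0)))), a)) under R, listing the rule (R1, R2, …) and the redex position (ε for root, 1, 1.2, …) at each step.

pair(pair(pair(a, pair(a, a)), a), a)

1. pair(g(pair(pair(a, pair(pair(a, pair(a, a)), a)), pair(a, a)), g(pair(a, pair(0, 0)), a)), g(pair(a, g(pair(pair(a, pair(0, 0)), pair(a, a)), pair(pair(0, 0), pair(0, 0)))), a))  →  pair(pair(pair(a, pair(a, a)), a), g(pair(a, g(pair(pair(a, pair(0, 0)), pair(a, a)), pair(pair(0, 0), pair(0, 0)))), a))   [R2 at 1]
2. pair(pair(pair(a, pair(a, a)), a), g(pair(a, g(pair(pair(a, pair(0, 0)), pair(a, a)), pair(pair(0, 0), pair(0, 0)))), a))  →  pair(pair(pair(a, pair(a, a)), a), g(pair(a, pair(0, 0)), a))   [R2 at 2.1.2]
3. pair(pair(pair(a, pair(a, a)), a), g(pair(a, pair(0, 0)), a))  →  pair(pair(pair(a, pair(a, a)), a), a)   [R3 at 2]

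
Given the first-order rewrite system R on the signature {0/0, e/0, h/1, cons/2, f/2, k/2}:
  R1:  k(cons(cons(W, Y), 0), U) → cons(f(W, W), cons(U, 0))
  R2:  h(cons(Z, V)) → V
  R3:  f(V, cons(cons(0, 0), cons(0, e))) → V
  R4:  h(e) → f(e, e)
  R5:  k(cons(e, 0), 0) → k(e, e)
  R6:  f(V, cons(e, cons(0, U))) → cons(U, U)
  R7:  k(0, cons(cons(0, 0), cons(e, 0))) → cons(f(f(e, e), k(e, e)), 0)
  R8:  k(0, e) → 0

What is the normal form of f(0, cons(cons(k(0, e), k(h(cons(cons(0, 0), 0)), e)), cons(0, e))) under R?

1. f(0, cons(cons(k(0, e), k(h(cons(cons(0, 0), 0)), e)), cons(0, e)))  →  f(0, cons(cons(0, k(h(cons(cons(0, 0), 0)), e)), cons(0, e)))   [R8 at 2.1.1]
2. f(0, cons(cons(0, k(h(cons(cons(0, 0), 0)), e)), cons(0, e)))  →  f(0, cons(cons(0, k(0, e)), cons(0, e)))   [R2 at 2.1.2.1]
3. f(0, cons(cons(0, k(0, e)), cons(0, e)))  →  f(0, cons(cons(0, 0), cons(0, e)))   [R8 at 2.1.2]
4. f(0, cons(cons(0, 0), cons(0, e)))  →  0   [R3 at ε]

0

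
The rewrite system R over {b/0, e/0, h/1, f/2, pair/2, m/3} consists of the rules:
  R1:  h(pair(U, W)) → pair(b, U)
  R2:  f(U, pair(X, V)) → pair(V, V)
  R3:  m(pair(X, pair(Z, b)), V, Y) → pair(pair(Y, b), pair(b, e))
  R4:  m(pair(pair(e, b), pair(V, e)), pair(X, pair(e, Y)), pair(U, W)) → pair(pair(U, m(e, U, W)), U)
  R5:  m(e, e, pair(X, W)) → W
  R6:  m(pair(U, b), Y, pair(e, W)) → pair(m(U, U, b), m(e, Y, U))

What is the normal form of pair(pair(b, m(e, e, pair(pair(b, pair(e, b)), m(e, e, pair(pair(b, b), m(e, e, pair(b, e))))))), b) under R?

1. pair(pair(b, m(e, e, pair(pair(b, pair(e, b)), m(e, e, pair(pair(b, b), m(e, e, pair(b, e))))))), b)  →  pair(pair(b, m(e, e, pair(pair(b, b), m(e, e, pair(b, e))))), b)   [R5 at 1.2]
2. pair(pair(b, m(e, e, pair(pair(b, b), m(e, e, pair(b, e))))), b)  →  pair(pair(b, m(e, e, pair(b, e))), b)   [R5 at 1.2]
3. pair(pair(b, m(e, e, pair(b, e))), b)  →  pair(pair(b, e), b)   [R5 at 1.2]

pair(pair(b, e), b)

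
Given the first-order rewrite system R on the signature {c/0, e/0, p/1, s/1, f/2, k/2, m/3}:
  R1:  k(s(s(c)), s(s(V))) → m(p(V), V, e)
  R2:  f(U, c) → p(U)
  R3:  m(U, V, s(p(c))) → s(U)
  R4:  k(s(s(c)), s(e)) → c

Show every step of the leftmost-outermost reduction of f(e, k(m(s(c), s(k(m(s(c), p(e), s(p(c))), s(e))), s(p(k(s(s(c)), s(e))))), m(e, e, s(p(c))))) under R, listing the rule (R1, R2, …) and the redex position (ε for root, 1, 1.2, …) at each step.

1. f(e, k(m(s(c), s(k(m(s(c), p(e), s(p(c))), s(e))), s(p(k(s(s(c)), s(e))))), m(e, e, s(p(c)))))  →  f(e, k(m(s(c), s(k(s(s(c)), s(e))), s(p(k(s(s(c)), s(e))))), m(e, e, s(p(c)))))   [R3 at 2.1.2.1.1]
2. f(e, k(m(s(c), s(k(s(s(c)), s(e))), s(p(k(s(s(c)), s(e))))), m(e, e, s(p(c)))))  →  f(e, k(m(s(c), s(c), s(p(k(s(s(c)), s(e))))), m(e, e, s(p(c)))))   [R4 at 2.1.2.1]
3. f(e, k(m(s(c), s(c), s(p(k(s(s(c)), s(e))))), m(e, e, s(p(c)))))  →  f(e, k(m(s(c), s(c), s(p(c))), m(e, e, s(p(c)))))   [R4 at 2.1.3.1.1]
4. f(e, k(m(s(c), s(c), s(p(c))), m(e, e, s(p(c)))))  →  f(e, k(s(s(c)), m(e, e, s(p(c)))))   [R3 at 2.1]
5. f(e, k(s(s(c)), m(e, e, s(p(c)))))  →  f(e, k(s(s(c)), s(e)))   [R3 at 2.2]
6. f(e, k(s(s(c)), s(e)))  →  f(e, c)   [R4 at 2]
7. f(e, c)  →  p(e)   [R2 at ε]

p(e)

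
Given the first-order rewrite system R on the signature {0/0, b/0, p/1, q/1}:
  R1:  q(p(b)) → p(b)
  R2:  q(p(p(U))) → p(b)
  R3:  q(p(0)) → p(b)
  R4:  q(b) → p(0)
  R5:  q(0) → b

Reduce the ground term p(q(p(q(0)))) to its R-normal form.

1. p(q(p(q(0))))  →  p(q(p(b)))   [R5 at 1.1.1]
2. p(q(p(b)))  →  p(p(b))   [R1 at 1]

p(p(b))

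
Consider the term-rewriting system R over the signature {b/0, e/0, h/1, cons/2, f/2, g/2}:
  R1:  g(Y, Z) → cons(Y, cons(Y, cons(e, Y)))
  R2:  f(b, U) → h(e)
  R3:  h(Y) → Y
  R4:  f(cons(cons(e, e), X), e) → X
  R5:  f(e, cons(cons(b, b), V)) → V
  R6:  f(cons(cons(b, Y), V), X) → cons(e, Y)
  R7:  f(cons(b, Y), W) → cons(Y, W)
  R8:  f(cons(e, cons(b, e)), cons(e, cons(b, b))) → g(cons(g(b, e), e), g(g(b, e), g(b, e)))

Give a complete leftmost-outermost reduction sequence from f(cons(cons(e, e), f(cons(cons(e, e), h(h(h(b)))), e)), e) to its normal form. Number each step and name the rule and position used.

b

1. f(cons(cons(e, e), f(cons(cons(e, e), h(h(h(b)))), e)), e)  →  f(cons(cons(e, e), h(h(h(b)))), e)   [R4 at ε]
2. f(cons(cons(e, e), h(h(h(b)))), e)  →  h(h(h(b)))   [R4 at ε]
3. h(h(h(b)))  →  h(h(b))   [R3 at ε]
4. h(h(b))  →  h(b)   [R3 at ε]
5. h(b)  →  b   [R3 at ε]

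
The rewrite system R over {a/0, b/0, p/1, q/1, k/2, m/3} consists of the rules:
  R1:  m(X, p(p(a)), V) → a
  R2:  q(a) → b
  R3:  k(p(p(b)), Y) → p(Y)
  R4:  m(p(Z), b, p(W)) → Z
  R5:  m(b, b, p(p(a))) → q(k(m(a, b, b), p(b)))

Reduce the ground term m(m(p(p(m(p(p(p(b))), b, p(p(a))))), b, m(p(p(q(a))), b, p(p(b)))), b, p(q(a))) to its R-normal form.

1. m(m(p(p(m(p(p(p(b))), b, p(p(a))))), b, m(p(p(q(a))), b, p(p(b)))), b, p(q(a)))  →  m(m(p(p(p(p(b)))), b, m(p(p(q(a))), b, p(p(b)))), b, p(q(a)))   [R4 at 1.1.1.1]
2. m(m(p(p(p(p(b)))), b, m(p(p(q(a))), b, p(p(b)))), b, p(q(a)))  →  m(m(p(p(p(p(b)))), b, p(q(a))), b, p(q(a)))   [R4 at 1.3]
3. m(m(p(p(p(p(b)))), b, p(q(a))), b, p(q(a)))  →  m(p(p(p(b))), b, p(q(a)))   [R4 at 1]
4. m(p(p(p(b))), b, p(q(a)))  →  p(p(b))   [R4 at ε]

p(p(b))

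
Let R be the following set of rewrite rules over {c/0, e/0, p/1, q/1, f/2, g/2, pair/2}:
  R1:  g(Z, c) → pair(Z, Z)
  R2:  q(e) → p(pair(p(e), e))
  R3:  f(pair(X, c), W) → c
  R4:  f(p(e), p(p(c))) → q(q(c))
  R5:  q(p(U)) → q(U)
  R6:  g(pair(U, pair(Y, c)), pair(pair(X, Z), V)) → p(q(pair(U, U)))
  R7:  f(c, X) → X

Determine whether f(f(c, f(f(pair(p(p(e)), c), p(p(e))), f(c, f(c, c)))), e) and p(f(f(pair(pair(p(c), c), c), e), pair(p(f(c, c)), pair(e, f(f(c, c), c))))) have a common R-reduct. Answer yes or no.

Reduce t₁ = f(f(c, f(f(pair(p(p(e)), c), p(p(e))), f(c, f(c, c)))), e):
1. f(f(c, f(f(pair(p(p(e)), c), p(p(e))), f(c, f(c, c)))), e)  →  f(f(f(pair(p(p(e)), c), p(p(e))), f(c, f(c, c))), e)   [R7 at 1]
2. f(f(f(pair(p(p(e)), c), p(p(e))), f(c, f(c, c))), e)  →  f(f(c, f(c, f(c, c))), e)   [R3 at 1.1]
3. f(f(c, f(c, f(c, c))), e)  →  f(f(c, f(c, c)), e)   [R7 at 1]
4. f(f(c, f(c, c)), e)  →  f(f(c, c), e)   [R7 at 1]
5. f(f(c, c), e)  →  f(c, e)   [R7 at 1]
6. f(c, e)  →  e   [R7 at ε]

Reduce t₂ = p(f(f(pair(pair(p(c), c), c), e), pair(p(f(c, c)), pair(e, f(f(c, c), c))))):
1. p(f(f(pair(pair(p(c), c), c), e), pair(p(f(c, c)), pair(e, f(f(c, c), c)))))  →  p(f(c, pair(p(f(c, c)), pair(e, f(f(c, c), c)))))   [R3 at 1.1]
2. p(f(c, pair(p(f(c, c)), pair(e, f(f(c, c), c)))))  →  p(pair(p(f(c, c)), pair(e, f(f(c, c), c))))   [R7 at 1]
3. p(pair(p(f(c, c)), pair(e, f(f(c, c), c))))  →  p(pair(p(c), pair(e, f(f(c, c), c))))   [R7 at 1.1.1]
4. p(pair(p(c), pair(e, f(f(c, c), c))))  →  p(pair(p(c), pair(e, f(c, c))))   [R7 at 1.2.2.1]
5. p(pair(p(c), pair(e, f(c, c))))  →  p(pair(p(c), pair(e, c)))   [R7 at 1.2.2]

no — NF(t₁) = e, NF(t₂) = p(pair(p(c), pair(e, c)))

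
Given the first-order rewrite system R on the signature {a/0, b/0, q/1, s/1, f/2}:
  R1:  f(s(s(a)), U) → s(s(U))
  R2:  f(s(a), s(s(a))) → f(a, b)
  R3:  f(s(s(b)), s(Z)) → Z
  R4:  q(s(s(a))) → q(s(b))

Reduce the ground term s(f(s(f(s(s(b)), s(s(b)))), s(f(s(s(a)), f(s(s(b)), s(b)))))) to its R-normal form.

s(s(s(b)))

1. s(f(s(f(s(s(b)), s(s(b)))), s(f(s(s(a)), f(s(s(b)), s(b))))))  →  s(f(s(s(b)), s(f(s(s(a)), f(s(s(b)), s(b))))))   [R3 at 1.1.1]
2. s(f(s(s(b)), s(f(s(s(a)), f(s(s(b)), s(b))))))  →  s(f(s(s(a)), f(s(s(b)), s(b))))   [R3 at 1]
3. s(f(s(s(a)), f(s(s(b)), s(b))))  →  s(s(s(f(s(s(b)), s(b)))))   [R1 at 1]
4. s(s(s(f(s(s(b)), s(b)))))  →  s(s(s(b)))   [R3 at 1.1.1]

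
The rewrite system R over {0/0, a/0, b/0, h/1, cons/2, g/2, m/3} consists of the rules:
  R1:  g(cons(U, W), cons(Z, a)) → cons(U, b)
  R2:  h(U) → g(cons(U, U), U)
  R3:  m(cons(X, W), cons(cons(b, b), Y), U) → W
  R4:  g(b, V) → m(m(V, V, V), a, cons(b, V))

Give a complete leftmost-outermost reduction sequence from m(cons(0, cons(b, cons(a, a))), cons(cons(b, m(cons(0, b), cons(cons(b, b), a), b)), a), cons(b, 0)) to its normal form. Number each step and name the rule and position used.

cons(b, cons(a, a))

1. m(cons(0, cons(b, cons(a, a))), cons(cons(b, m(cons(0, b), cons(cons(b, b), a), b)), a), cons(b, 0))  →  m(cons(0, cons(b, cons(a, a))), cons(cons(b, b), a), cons(b, 0))   [R3 at 2.1.2]
2. m(cons(0, cons(b, cons(a, a))), cons(cons(b, b), a), cons(b, 0))  →  cons(b, cons(a, a))   [R3 at ε]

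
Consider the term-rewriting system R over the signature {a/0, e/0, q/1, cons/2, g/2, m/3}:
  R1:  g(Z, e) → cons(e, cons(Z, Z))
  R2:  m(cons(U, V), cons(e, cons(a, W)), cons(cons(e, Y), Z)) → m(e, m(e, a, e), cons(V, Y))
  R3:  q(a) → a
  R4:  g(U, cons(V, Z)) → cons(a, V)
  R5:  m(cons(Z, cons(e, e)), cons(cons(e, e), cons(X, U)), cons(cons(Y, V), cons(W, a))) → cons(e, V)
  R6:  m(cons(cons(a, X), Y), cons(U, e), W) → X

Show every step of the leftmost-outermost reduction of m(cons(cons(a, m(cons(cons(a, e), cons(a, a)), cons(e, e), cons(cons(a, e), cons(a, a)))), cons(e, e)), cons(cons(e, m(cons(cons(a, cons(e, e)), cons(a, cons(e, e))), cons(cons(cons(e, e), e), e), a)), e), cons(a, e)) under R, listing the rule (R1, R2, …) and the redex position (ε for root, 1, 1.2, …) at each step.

e

1. m(cons(cons(a, m(cons(cons(a, e), cons(a, a)), cons(e, e), cons(cons(a, e), cons(a, a)))), cons(e, e)), cons(cons(e, m(cons(cons(a, cons(e, e)), cons(a, cons(e, e))), cons(cons(cons(e, e), e), e), a)), e), cons(a, e))  →  m(cons(cons(a, e), cons(a, a)), cons(e, e), cons(cons(a, e), cons(a, a)))   [R6 at ε]
2. m(cons(cons(a, e), cons(a, a)), cons(e, e), cons(cons(a, e), cons(a, a)))  →  e   [R6 at ε]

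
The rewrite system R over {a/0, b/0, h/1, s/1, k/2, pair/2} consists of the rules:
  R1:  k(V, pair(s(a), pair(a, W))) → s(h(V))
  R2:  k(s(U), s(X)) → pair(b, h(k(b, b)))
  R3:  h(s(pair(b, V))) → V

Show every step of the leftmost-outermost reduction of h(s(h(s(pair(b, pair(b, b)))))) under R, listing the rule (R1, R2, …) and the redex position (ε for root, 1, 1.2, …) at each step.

b

1. h(s(h(s(pair(b, pair(b, b))))))  →  h(s(pair(b, b)))   [R3 at 1.1]
2. h(s(pair(b, b)))  →  b   [R3 at ε]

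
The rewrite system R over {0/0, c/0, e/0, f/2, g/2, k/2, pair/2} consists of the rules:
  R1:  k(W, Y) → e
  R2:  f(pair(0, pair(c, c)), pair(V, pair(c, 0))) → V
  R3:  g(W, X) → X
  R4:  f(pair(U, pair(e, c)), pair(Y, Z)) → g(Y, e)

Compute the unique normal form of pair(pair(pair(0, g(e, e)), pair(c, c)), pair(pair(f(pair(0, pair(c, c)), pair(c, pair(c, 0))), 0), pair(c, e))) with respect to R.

1. pair(pair(pair(0, g(e, e)), pair(c, c)), pair(pair(f(pair(0, pair(c, c)), pair(c, pair(c, 0))), 0), pair(c, e)))  →  pair(pair(pair(0, e), pair(c, c)), pair(pair(f(pair(0, pair(c, c)), pair(c, pair(c, 0))), 0), pair(c, e)))   [R3 at 1.1.2]
2. pair(pair(pair(0, e), pair(c, c)), pair(pair(f(pair(0, pair(c, c)), pair(c, pair(c, 0))), 0), pair(c, e)))  →  pair(pair(pair(0, e), pair(c, c)), pair(pair(c, 0), pair(c, e)))   [R2 at 2.1.1]

pair(pair(pair(0, e), pair(c, c)), pair(pair(c, 0), pair(c, e)))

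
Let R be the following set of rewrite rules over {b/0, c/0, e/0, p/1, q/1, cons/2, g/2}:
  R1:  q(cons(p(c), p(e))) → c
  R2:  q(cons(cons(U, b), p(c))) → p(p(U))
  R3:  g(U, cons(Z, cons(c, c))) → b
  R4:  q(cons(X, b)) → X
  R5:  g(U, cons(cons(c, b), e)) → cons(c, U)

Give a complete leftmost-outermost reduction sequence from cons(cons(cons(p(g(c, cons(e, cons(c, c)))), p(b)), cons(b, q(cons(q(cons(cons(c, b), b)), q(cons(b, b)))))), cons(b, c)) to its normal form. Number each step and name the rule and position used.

cons(cons(cons(p(b), p(b)), cons(b, cons(c, b))), cons(b, c))

1. cons(cons(cons(p(g(c, cons(e, cons(c, c)))), p(b)), cons(b, q(cons(q(cons(cons(c, b), b)), q(cons(b, b)))))), cons(b, c))  →  cons(cons(cons(p(b), p(b)), cons(b, q(cons(q(cons(cons(c, b), b)), q(cons(b, b)))))), cons(b, c))   [R3 at 1.1.1.1]
2. cons(cons(cons(p(b), p(b)), cons(b, q(cons(q(cons(cons(c, b), b)), q(cons(b, b)))))), cons(b, c))  →  cons(cons(cons(p(b), p(b)), cons(b, q(cons(cons(c, b), q(cons(b, b)))))), cons(b, c))   [R4 at 1.2.2.1.1]
3. cons(cons(cons(p(b), p(b)), cons(b, q(cons(cons(c, b), q(cons(b, b)))))), cons(b, c))  →  cons(cons(cons(p(b), p(b)), cons(b, q(cons(cons(c, b), b)))), cons(b, c))   [R4 at 1.2.2.1.2]
4. cons(cons(cons(p(b), p(b)), cons(b, q(cons(cons(c, b), b)))), cons(b, c))  →  cons(cons(cons(p(b), p(b)), cons(b, cons(c, b))), cons(b, c))   [R4 at 1.2.2]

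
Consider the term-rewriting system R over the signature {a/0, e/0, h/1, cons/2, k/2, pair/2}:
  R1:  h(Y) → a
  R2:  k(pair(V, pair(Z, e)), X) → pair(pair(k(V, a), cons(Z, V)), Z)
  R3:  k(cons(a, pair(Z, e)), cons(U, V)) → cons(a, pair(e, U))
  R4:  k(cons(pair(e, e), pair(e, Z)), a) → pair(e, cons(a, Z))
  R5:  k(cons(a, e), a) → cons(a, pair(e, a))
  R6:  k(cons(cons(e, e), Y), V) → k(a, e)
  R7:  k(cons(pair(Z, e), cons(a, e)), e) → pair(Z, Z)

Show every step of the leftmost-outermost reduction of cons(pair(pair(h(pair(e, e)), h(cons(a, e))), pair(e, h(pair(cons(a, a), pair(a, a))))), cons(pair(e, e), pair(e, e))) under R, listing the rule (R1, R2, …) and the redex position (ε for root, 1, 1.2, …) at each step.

cons(pair(pair(a, a), pair(e, a)), cons(pair(e, e), pair(e, e)))

1. cons(pair(pair(h(pair(e, e)), h(cons(a, e))), pair(e, h(pair(cons(a, a), pair(a, a))))), cons(pair(e, e), pair(e, e)))  →  cons(pair(pair(a, h(cons(a, e))), pair(e, h(pair(cons(a, a), pair(a, a))))), cons(pair(e, e), pair(e, e)))   [R1 at 1.1.1]
2. cons(pair(pair(a, h(cons(a, e))), pair(e, h(pair(cons(a, a), pair(a, a))))), cons(pair(e, e), pair(e, e)))  →  cons(pair(pair(a, a), pair(e, h(pair(cons(a, a), pair(a, a))))), cons(pair(e, e), pair(e, e)))   [R1 at 1.1.2]
3. cons(pair(pair(a, a), pair(e, h(pair(cons(a, a), pair(a, a))))), cons(pair(e, e), pair(e, e)))  →  cons(pair(pair(a, a), pair(e, a)), cons(pair(e, e), pair(e, e)))   [R1 at 1.2.2]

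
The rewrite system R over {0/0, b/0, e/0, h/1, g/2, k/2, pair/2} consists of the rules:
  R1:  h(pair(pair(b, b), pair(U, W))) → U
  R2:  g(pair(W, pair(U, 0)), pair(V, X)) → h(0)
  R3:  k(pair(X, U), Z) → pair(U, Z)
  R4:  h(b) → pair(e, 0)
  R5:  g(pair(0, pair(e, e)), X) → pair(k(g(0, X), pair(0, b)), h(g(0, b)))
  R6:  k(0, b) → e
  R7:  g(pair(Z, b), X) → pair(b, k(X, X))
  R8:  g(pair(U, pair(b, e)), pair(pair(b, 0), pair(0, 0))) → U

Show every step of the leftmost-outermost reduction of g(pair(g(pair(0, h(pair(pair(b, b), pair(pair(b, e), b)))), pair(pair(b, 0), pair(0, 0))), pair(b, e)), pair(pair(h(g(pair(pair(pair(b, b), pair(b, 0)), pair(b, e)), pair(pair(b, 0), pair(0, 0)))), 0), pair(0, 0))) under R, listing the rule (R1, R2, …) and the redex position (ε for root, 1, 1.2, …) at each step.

1. g(pair(g(pair(0, h(pair(pair(b, b), pair(pair(b, e), b)))), pair(pair(b, 0), pair(0, 0))), pair(b, e)), pair(pair(h(g(pair(pair(pair(b, b), pair(b, 0)), pair(b, e)), pair(pair(b, 0), pair(0, 0)))), 0), pair(0, 0)))  →  g(pair(g(pair(0, pair(b, e)), pair(pair(b, 0), pair(0, 0))), pair(b, e)), pair(pair(h(g(pair(pair(pair(b, b), pair(b, 0)), pair(b, e)), pair(pair(b, 0), pair(0, 0)))), 0), pair(0, 0)))   [R1 at 1.1.1.2]
2. g(pair(g(pair(0, pair(b, e)), pair(pair(b, 0), pair(0, 0))), pair(b, e)), pair(pair(h(g(pair(pair(pair(b, b), pair(b, 0)), pair(b, e)), pair(pair(b, 0), pair(0, 0)))), 0), pair(0, 0)))  →  g(pair(0, pair(b, e)), pair(pair(h(g(pair(pair(pair(b, b), pair(b, 0)), pair(b, e)), pair(pair(b, 0), pair(0, 0)))), 0), pair(0, 0)))   [R8 at 1.1]
3. g(pair(0, pair(b, e)), pair(pair(h(g(pair(pair(pair(b, b), pair(b, 0)), pair(b, e)), pair(pair(b, 0), pair(0, 0)))), 0), pair(0, 0)))  →  g(pair(0, pair(b, e)), pair(pair(h(pair(pair(b, b), pair(b, 0))), 0), pair(0, 0)))   [R8 at 2.1.1.1]
4. g(pair(0, pair(b, e)), pair(pair(h(pair(pair(b, b), pair(b, 0))), 0), pair(0, 0)))  →  g(pair(0, pair(b, e)), pair(pair(b, 0), pair(0, 0)))   [R1 at 2.1.1]
5. g(pair(0, pair(b, e)), pair(pair(b, 0), pair(0, 0)))  →  0   [R8 at ε]

0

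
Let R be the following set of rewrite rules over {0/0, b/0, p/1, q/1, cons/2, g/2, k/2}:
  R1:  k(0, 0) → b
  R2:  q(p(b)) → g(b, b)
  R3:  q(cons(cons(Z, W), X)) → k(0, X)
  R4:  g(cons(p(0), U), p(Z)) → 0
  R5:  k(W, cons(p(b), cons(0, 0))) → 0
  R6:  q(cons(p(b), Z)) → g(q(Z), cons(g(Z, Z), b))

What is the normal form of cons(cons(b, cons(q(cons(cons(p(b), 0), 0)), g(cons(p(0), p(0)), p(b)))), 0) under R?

1. cons(cons(b, cons(q(cons(cons(p(b), 0), 0)), g(cons(p(0), p(0)), p(b)))), 0)  →  cons(cons(b, cons(k(0, 0), g(cons(p(0), p(0)), p(b)))), 0)   [R3 at 1.2.1]
2. cons(cons(b, cons(k(0, 0), g(cons(p(0), p(0)), p(b)))), 0)  →  cons(cons(b, cons(b, g(cons(p(0), p(0)), p(b)))), 0)   [R1 at 1.2.1]
3. cons(cons(b, cons(b, g(cons(p(0), p(0)), p(b)))), 0)  →  cons(cons(b, cons(b, 0)), 0)   [R4 at 1.2.2]

cons(cons(b, cons(b, 0)), 0)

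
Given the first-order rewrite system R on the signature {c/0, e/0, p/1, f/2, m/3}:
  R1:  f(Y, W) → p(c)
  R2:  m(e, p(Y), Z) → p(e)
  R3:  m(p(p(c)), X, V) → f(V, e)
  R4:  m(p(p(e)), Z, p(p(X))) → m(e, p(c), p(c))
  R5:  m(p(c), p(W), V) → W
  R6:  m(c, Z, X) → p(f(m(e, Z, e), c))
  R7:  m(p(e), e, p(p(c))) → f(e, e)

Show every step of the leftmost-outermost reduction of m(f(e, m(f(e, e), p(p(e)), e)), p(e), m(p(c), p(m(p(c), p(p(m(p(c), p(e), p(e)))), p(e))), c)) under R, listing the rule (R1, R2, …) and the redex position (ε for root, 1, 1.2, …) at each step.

1. m(f(e, m(f(e, e), p(p(e)), e)), p(e), m(p(c), p(m(p(c), p(p(m(p(c), p(e), p(e)))), p(e))), c))  →  m(p(c), p(e), m(p(c), p(m(p(c), p(p(m(p(c), p(e), p(e)))), p(e))), c))   [R1 at 1]
2. m(p(c), p(e), m(p(c), p(m(p(c), p(p(m(p(c), p(e), p(e)))), p(e))), c))  →  e   [R5 at ε]

e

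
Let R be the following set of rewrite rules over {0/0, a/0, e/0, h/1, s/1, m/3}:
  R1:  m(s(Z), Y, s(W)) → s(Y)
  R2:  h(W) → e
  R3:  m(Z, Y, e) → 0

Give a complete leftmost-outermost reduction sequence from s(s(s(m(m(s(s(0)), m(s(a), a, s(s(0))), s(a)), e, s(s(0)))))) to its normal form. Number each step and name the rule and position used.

1. s(s(s(m(m(s(s(0)), m(s(a), a, s(s(0))), s(a)), e, s(s(0))))))  →  s(s(s(m(s(m(s(a), a, s(s(0)))), e, s(s(0))))))   [R1 at 1.1.1.1]
2. s(s(s(m(s(m(s(a), a, s(s(0)))), e, s(s(0))))))  →  s(s(s(s(e))))   [R1 at 1.1.1]

s(s(s(s(e))))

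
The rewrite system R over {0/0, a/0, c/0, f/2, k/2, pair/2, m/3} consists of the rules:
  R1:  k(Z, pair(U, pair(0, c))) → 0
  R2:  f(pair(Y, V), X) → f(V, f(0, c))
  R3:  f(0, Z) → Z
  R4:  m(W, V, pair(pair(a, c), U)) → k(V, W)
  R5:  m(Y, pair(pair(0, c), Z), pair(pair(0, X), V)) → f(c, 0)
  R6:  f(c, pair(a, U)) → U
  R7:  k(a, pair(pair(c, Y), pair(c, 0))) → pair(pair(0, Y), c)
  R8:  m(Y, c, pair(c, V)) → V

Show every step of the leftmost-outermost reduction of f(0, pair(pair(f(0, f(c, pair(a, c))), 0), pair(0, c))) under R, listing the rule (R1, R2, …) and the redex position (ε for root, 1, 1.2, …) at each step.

1. f(0, pair(pair(f(0, f(c, pair(a, c))), 0), pair(0, c)))  →  pair(pair(f(0, f(c, pair(a, c))), 0), pair(0, c))   [R3 at ε]
2. pair(pair(f(0, f(c, pair(a, c))), 0), pair(0, c))  →  pair(pair(f(c, pair(a, c)), 0), pair(0, c))   [R3 at 1.1]
3. pair(pair(f(c, pair(a, c)), 0), pair(0, c))  →  pair(pair(c, 0), pair(0, c))   [R6 at 1.1]

pair(pair(c, 0), pair(0, c))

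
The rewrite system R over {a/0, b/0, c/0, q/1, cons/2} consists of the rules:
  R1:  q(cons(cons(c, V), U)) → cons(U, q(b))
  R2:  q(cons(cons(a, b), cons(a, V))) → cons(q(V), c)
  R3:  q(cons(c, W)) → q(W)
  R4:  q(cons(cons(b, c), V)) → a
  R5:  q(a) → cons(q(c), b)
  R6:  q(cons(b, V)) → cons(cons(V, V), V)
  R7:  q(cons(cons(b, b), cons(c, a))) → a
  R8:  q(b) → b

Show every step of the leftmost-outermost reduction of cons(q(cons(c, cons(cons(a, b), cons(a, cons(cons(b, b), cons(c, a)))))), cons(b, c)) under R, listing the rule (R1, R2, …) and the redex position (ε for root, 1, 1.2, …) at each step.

cons(cons(a, c), cons(b, c))

1. cons(q(cons(c, cons(cons(a, b), cons(a, cons(cons(b, b), cons(c, a)))))), cons(b, c))  →  cons(q(cons(cons(a, b), cons(a, cons(cons(b, b), cons(c, a))))), cons(b, c))   [R3 at 1]
2. cons(q(cons(cons(a, b), cons(a, cons(cons(b, b), cons(c, a))))), cons(b, c))  →  cons(cons(q(cons(cons(b, b), cons(c, a))), c), cons(b, c))   [R2 at 1]
3. cons(cons(q(cons(cons(b, b), cons(c, a))), c), cons(b, c))  →  cons(cons(a, c), cons(b, c))   [R7 at 1.1]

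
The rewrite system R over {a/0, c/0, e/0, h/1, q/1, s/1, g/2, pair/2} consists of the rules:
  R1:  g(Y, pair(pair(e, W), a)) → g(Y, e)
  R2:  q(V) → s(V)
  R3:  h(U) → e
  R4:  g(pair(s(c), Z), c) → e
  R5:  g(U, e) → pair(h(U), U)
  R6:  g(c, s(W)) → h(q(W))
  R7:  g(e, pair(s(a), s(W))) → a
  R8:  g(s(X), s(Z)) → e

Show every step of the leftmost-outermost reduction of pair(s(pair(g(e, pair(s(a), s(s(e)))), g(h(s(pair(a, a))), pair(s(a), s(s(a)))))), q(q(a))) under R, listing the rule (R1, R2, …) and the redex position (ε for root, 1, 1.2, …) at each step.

1. pair(s(pair(g(e, pair(s(a), s(s(e)))), g(h(s(pair(a, a))), pair(s(a), s(s(a)))))), q(q(a)))  →  pair(s(pair(a, g(h(s(pair(a, a))), pair(s(a), s(s(a)))))), q(q(a)))   [R7 at 1.1.1]
2. pair(s(pair(a, g(h(s(pair(a, a))), pair(s(a), s(s(a)))))), q(q(a)))  →  pair(s(pair(a, g(e, pair(s(a), s(s(a)))))), q(q(a)))   [R3 at 1.1.2.1]
3. pair(s(pair(a, g(e, pair(s(a), s(s(a)))))), q(q(a)))  →  pair(s(pair(a, a)), q(q(a)))   [R7 at 1.1.2]
4. pair(s(pair(a, a)), q(q(a)))  →  pair(s(pair(a, a)), s(q(a)))   [R2 at 2]
5. pair(s(pair(a, a)), s(q(a)))  →  pair(s(pair(a, a)), s(s(a)))   [R2 at 2.1]

pair(s(pair(a, a)), s(s(a)))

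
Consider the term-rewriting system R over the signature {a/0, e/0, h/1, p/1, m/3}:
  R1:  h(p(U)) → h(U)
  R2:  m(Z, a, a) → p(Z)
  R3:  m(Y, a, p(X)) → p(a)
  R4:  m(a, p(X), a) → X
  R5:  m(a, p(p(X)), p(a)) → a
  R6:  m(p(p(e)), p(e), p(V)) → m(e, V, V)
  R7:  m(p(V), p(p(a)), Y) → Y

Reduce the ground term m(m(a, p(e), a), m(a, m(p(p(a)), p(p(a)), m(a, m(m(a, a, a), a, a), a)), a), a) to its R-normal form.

p(e)

1. m(m(a, p(e), a), m(a, m(p(p(a)), p(p(a)), m(a, m(m(a, a, a), a, a), a)), a), a)  →  m(e, m(a, m(p(p(a)), p(p(a)), m(a, m(m(a, a, a), a, a), a)), a), a)   [R4 at 1]
2. m(e, m(a, m(p(p(a)), p(p(a)), m(a, m(m(a, a, a), a, a), a)), a), a)  →  m(e, m(a, m(a, m(m(a, a, a), a, a), a), a), a)   [R7 at 2.2]
3. m(e, m(a, m(a, m(m(a, a, a), a, a), a), a), a)  →  m(e, m(a, m(a, p(m(a, a, a)), a), a), a)   [R2 at 2.2.2]
4. m(e, m(a, m(a, p(m(a, a, a)), a), a), a)  →  m(e, m(a, m(a, a, a), a), a)   [R4 at 2.2]
5. m(e, m(a, m(a, a, a), a), a)  →  m(e, m(a, p(a), a), a)   [R2 at 2.2]
6. m(e, m(a, p(a), a), a)  →  m(e, a, a)   [R4 at 2]
7. m(e, a, a)  →  p(e)   [R2 at ε]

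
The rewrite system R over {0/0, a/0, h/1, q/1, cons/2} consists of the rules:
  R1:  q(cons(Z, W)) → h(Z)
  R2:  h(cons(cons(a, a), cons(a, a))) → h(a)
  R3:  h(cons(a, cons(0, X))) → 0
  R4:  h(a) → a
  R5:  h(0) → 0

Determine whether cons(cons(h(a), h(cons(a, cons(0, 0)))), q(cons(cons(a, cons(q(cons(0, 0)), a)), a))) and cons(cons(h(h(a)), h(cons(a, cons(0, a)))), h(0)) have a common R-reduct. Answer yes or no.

Reduce t₁ = cons(cons(h(a), h(cons(a, cons(0, 0)))), q(cons(cons(a, cons(q(cons(0, 0)), a)), a))):
1. cons(cons(h(a), h(cons(a, cons(0, 0)))), q(cons(cons(a, cons(q(cons(0, 0)), a)), a)))  →  cons(cons(a, h(cons(a, cons(0, 0)))), q(cons(cons(a, cons(q(cons(0, 0)), a)), a)))   [R4 at 1.1]
2. cons(cons(a, h(cons(a, cons(0, 0)))), q(cons(cons(a, cons(q(cons(0, 0)), a)), a)))  →  cons(cons(a, 0), q(cons(cons(a, cons(q(cons(0, 0)), a)), a)))   [R3 at 1.2]
3. cons(cons(a, 0), q(cons(cons(a, cons(q(cons(0, 0)), a)), a)))  →  cons(cons(a, 0), h(cons(a, cons(q(cons(0, 0)), a))))   [R1 at 2]
4. cons(cons(a, 0), h(cons(a, cons(q(cons(0, 0)), a))))  →  cons(cons(a, 0), h(cons(a, cons(h(0), a))))   [R1 at 2.1.2.1]
5. cons(cons(a, 0), h(cons(a, cons(h(0), a))))  →  cons(cons(a, 0), h(cons(a, cons(0, a))))   [R5 at 2.1.2.1]
6. cons(cons(a, 0), h(cons(a, cons(0, a))))  →  cons(cons(a, 0), 0)   [R3 at 2]

Reduce t₂ = cons(cons(h(h(a)), h(cons(a, cons(0, a)))), h(0)):
1. cons(cons(h(h(a)), h(cons(a, cons(0, a)))), h(0))  →  cons(cons(h(a), h(cons(a, cons(0, a)))), h(0))   [R4 at 1.1.1]
2. cons(cons(h(a), h(cons(a, cons(0, a)))), h(0))  →  cons(cons(a, h(cons(a, cons(0, a)))), h(0))   [R4 at 1.1]
3. cons(cons(a, h(cons(a, cons(0, a)))), h(0))  →  cons(cons(a, 0), h(0))   [R3 at 1.2]
4. cons(cons(a, 0), h(0))  →  cons(cons(a, 0), 0)   [R5 at 2]

yes — NF(t₁) = cons(cons(a, 0), 0), NF(t₂) = cons(cons(a, 0), 0)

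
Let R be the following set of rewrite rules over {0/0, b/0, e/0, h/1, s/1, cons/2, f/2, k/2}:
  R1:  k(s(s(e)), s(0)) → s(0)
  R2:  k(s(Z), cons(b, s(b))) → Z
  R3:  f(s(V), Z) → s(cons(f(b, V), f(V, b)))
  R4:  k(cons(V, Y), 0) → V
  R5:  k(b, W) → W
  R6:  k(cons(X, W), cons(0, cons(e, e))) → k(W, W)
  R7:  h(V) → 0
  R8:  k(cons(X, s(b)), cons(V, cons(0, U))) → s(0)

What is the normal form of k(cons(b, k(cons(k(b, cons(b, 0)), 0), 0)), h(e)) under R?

b

1. k(cons(b, k(cons(k(b, cons(b, 0)), 0), 0)), h(e))  →  k(cons(b, k(b, cons(b, 0))), h(e))   [R4 at 1.2]
2. k(cons(b, k(b, cons(b, 0))), h(e))  →  k(cons(b, cons(b, 0)), h(e))   [R5 at 1.2]
3. k(cons(b, cons(b, 0)), h(e))  →  k(cons(b, cons(b, 0)), 0)   [R7 at 2]
4. k(cons(b, cons(b, 0)), 0)  →  b   [R4 at ε]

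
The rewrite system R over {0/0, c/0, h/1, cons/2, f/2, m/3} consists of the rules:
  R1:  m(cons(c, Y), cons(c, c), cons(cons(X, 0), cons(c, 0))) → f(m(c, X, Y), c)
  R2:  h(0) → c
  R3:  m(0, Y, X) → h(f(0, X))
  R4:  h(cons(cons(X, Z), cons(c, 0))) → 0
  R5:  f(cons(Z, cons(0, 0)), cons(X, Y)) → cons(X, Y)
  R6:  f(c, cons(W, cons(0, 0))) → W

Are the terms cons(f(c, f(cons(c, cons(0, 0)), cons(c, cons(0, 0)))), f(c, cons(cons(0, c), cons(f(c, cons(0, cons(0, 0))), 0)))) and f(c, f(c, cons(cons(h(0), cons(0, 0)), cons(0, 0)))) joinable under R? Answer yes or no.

no — NF(t₁) = cons(c, cons(0, c)), NF(t₂) = c

Reduce t₁ = cons(f(c, f(cons(c, cons(0, 0)), cons(c, cons(0, 0)))), f(c, cons(cons(0, c), cons(f(c, cons(0, cons(0, 0))), 0)))):
1. cons(f(c, f(cons(c, cons(0, 0)), cons(c, cons(0, 0)))), f(c, cons(cons(0, c), cons(f(c, cons(0, cons(0, 0))), 0))))  →  cons(f(c, cons(c, cons(0, 0))), f(c, cons(cons(0, c), cons(f(c, cons(0, cons(0, 0))), 0))))   [R5 at 1.2]
2. cons(f(c, cons(c, cons(0, 0))), f(c, cons(cons(0, c), cons(f(c, cons(0, cons(0, 0))), 0))))  →  cons(c, f(c, cons(cons(0, c), cons(f(c, cons(0, cons(0, 0))), 0))))   [R6 at 1]
3. cons(c, f(c, cons(cons(0, c), cons(f(c, cons(0, cons(0, 0))), 0))))  →  cons(c, f(c, cons(cons(0, c), cons(0, 0))))   [R6 at 2.2.2.1]
4. cons(c, f(c, cons(cons(0, c), cons(0, 0))))  →  cons(c, cons(0, c))   [R6 at 2]

Reduce t₂ = f(c, f(c, cons(cons(h(0), cons(0, 0)), cons(0, 0)))):
1. f(c, f(c, cons(cons(h(0), cons(0, 0)), cons(0, 0))))  →  f(c, cons(h(0), cons(0, 0)))   [R6 at 2]
2. f(c, cons(h(0), cons(0, 0)))  →  h(0)   [R6 at ε]
3. h(0)  →  c   [R2 at ε]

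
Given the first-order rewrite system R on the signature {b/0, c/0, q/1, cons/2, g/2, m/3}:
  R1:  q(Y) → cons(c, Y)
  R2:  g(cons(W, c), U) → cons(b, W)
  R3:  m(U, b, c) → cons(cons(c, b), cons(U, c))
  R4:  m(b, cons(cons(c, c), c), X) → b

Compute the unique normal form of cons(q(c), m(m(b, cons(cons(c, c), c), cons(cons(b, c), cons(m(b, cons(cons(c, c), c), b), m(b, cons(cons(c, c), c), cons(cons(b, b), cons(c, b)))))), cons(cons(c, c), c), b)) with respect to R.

1. cons(q(c), m(m(b, cons(cons(c, c), c), cons(cons(b, c), cons(m(b, cons(cons(c, c), c), b), m(b, cons(cons(c, c), c), cons(cons(b, b), cons(c, b)))))), cons(cons(c, c), c), b))  →  cons(cons(c, c), m(m(b, cons(cons(c, c), c), cons(cons(b, c), cons(m(b, cons(cons(c, c), c), b), m(b, cons(cons(c, c), c), cons(cons(b, b), cons(c, b)))))), cons(cons(c, c), c), b))   [R1 at 1]
2. cons(cons(c, c), m(m(b, cons(cons(c, c), c), cons(cons(b, c), cons(m(b, cons(cons(c, c), c), b), m(b, cons(cons(c, c), c), cons(cons(b, b), cons(c, b)))))), cons(cons(c, c), c), b))  →  cons(cons(c, c), m(b, cons(cons(c, c), c), b))   [R4 at 2.1]
3. cons(cons(c, c), m(b, cons(cons(c, c), c), b))  →  cons(cons(c, c), b)   [R4 at 2]

cons(cons(c, c), b)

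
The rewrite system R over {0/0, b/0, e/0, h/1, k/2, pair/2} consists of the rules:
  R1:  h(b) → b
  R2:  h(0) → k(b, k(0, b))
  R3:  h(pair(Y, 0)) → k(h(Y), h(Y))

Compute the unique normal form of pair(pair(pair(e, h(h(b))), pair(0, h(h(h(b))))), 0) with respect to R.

1. pair(pair(pair(e, h(h(b))), pair(0, h(h(h(b))))), 0)  →  pair(pair(pair(e, h(b)), pair(0, h(h(h(b))))), 0)   [R1 at 1.1.2.1]
2. pair(pair(pair(e, h(b)), pair(0, h(h(h(b))))), 0)  →  pair(pair(pair(e, b), pair(0, h(h(h(b))))), 0)   [R1 at 1.1.2]
3. pair(pair(pair(e, b), pair(0, h(h(h(b))))), 0)  →  pair(pair(pair(e, b), pair(0, h(h(b)))), 0)   [R1 at 1.2.2.1.1]
4. pair(pair(pair(e, b), pair(0, h(h(b)))), 0)  →  pair(pair(pair(e, b), pair(0, h(b))), 0)   [R1 at 1.2.2.1]
5. pair(pair(pair(e, b), pair(0, h(b))), 0)  →  pair(pair(pair(e, b), pair(0, b)), 0)   [R1 at 1.2.2]

pair(pair(pair(e, b), pair(0, b)), 0)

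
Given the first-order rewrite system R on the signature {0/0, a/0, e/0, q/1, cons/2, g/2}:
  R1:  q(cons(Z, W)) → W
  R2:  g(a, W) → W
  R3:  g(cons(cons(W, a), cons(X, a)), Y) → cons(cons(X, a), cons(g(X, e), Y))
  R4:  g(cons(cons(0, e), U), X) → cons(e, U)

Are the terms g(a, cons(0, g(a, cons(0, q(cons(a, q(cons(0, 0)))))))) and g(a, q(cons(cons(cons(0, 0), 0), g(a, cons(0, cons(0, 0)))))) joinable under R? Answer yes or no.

Reduce t₁ = g(a, cons(0, g(a, cons(0, q(cons(a, q(cons(0, 0)))))))):
1. g(a, cons(0, g(a, cons(0, q(cons(a, q(cons(0, 0))))))))  →  cons(0, g(a, cons(0, q(cons(a, q(cons(0, 0)))))))   [R2 at ε]
2. cons(0, g(a, cons(0, q(cons(a, q(cons(0, 0)))))))  →  cons(0, cons(0, q(cons(a, q(cons(0, 0))))))   [R2 at 2]
3. cons(0, cons(0, q(cons(a, q(cons(0, 0))))))  →  cons(0, cons(0, q(cons(0, 0))))   [R1 at 2.2]
4. cons(0, cons(0, q(cons(0, 0))))  →  cons(0, cons(0, 0))   [R1 at 2.2]

Reduce t₂ = g(a, q(cons(cons(cons(0, 0), 0), g(a, cons(0, cons(0, 0)))))):
1. g(a, q(cons(cons(cons(0, 0), 0), g(a, cons(0, cons(0, 0))))))  →  q(cons(cons(cons(0, 0), 0), g(a, cons(0, cons(0, 0)))))   [R2 at ε]
2. q(cons(cons(cons(0, 0), 0), g(a, cons(0, cons(0, 0)))))  →  g(a, cons(0, cons(0, 0)))   [R1 at ε]
3. g(a, cons(0, cons(0, 0)))  →  cons(0, cons(0, 0))   [R2 at ε]

yes — NF(t₁) = cons(0, cons(0, 0)), NF(t₂) = cons(0, cons(0, 0))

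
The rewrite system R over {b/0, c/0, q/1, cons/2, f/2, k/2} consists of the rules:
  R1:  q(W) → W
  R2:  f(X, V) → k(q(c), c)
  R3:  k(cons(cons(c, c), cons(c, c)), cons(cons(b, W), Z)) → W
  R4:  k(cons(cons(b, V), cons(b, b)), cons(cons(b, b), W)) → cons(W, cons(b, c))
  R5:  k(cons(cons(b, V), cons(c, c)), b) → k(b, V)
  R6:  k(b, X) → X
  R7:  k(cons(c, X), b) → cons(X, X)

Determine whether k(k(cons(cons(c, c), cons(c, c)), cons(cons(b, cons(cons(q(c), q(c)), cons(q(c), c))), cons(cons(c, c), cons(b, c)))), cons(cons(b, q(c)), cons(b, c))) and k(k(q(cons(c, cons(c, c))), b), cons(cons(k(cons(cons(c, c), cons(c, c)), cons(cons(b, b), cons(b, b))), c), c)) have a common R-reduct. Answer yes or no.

yes — NF(t₁) = c, NF(t₂) = c

Reduce t₁ = k(k(cons(cons(c, c), cons(c, c)), cons(cons(b, cons(cons(q(c), q(c)), cons(q(c), c))), cons(cons(c, c), cons(b, c)))), cons(cons(b, q(c)), cons(b, c))):
1. k(k(cons(cons(c, c), cons(c, c)), cons(cons(b, cons(cons(q(c), q(c)), cons(q(c), c))), cons(cons(c, c), cons(b, c)))), cons(cons(b, q(c)), cons(b, c)))  →  k(cons(cons(q(c), q(c)), cons(q(c), c)), cons(cons(b, q(c)), cons(b, c)))   [R3 at 1]
2. k(cons(cons(q(c), q(c)), cons(q(c), c)), cons(cons(b, q(c)), cons(b, c)))  →  k(cons(cons(c, q(c)), cons(q(c), c)), cons(cons(b, q(c)), cons(b, c)))   [R1 at 1.1.1]
3. k(cons(cons(c, q(c)), cons(q(c), c)), cons(cons(b, q(c)), cons(b, c)))  →  k(cons(cons(c, c), cons(q(c), c)), cons(cons(b, q(c)), cons(b, c)))   [R1 at 1.1.2]
4. k(cons(cons(c, c), cons(q(c), c)), cons(cons(b, q(c)), cons(b, c)))  →  k(cons(cons(c, c), cons(c, c)), cons(cons(b, q(c)), cons(b, c)))   [R1 at 1.2.1]
5. k(cons(cons(c, c), cons(c, c)), cons(cons(b, q(c)), cons(b, c)))  →  q(c)   [R3 at ε]
6. q(c)  →  c   [R1 at ε]

Reduce t₂ = k(k(q(cons(c, cons(c, c))), b), cons(cons(k(cons(cons(c, c), cons(c, c)), cons(cons(b, b), cons(b, b))), c), c)):
1. k(k(q(cons(c, cons(c, c))), b), cons(cons(k(cons(cons(c, c), cons(c, c)), cons(cons(b, b), cons(b, b))), c), c))  →  k(k(cons(c, cons(c, c)), b), cons(cons(k(cons(cons(c, c), cons(c, c)), cons(cons(b, b), cons(b, b))), c), c))   [R1 at 1.1]
2. k(k(cons(c, cons(c, c)), b), cons(cons(k(cons(cons(c, c), cons(c, c)), cons(cons(b, b), cons(b, b))), c), c))  →  k(cons(cons(c, c), cons(c, c)), cons(cons(k(cons(cons(c, c), cons(c, c)), cons(cons(b, b), cons(b, b))), c), c))   [R7 at 1]
3. k(cons(cons(c, c), cons(c, c)), cons(cons(k(cons(cons(c, c), cons(c, c)), cons(cons(b, b), cons(b, b))), c), c))  →  k(cons(cons(c, c), cons(c, c)), cons(cons(b, c), c))   [R3 at 2.1.1]
4. k(cons(cons(c, c), cons(c, c)), cons(cons(b, c), c))  →  c   [R3 at ε]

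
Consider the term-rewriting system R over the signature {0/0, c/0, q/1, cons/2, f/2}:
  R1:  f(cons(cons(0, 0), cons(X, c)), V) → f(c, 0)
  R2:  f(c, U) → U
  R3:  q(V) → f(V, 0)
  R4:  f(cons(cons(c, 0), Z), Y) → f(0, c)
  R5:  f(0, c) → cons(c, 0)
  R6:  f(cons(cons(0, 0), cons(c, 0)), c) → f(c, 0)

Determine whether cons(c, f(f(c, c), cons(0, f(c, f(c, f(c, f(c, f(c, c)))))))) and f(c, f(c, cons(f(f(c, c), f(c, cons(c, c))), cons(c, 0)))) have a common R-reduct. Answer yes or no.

no — NF(t₁) = cons(c, cons(0, c)), NF(t₂) = cons(cons(c, c), cons(c, 0))

Reduce t₁ = cons(c, f(f(c, c), cons(0, f(c, f(c, f(c, f(c, f(c, c)))))))):
1. cons(c, f(f(c, c), cons(0, f(c, f(c, f(c, f(c, f(c, c))))))))  →  cons(c, f(c, cons(0, f(c, f(c, f(c, f(c, f(c, c))))))))   [R2 at 2.1]
2. cons(c, f(c, cons(0, f(c, f(c, f(c, f(c, f(c, c))))))))  →  cons(c, cons(0, f(c, f(c, f(c, f(c, f(c, c)))))))   [R2 at 2]
3. cons(c, cons(0, f(c, f(c, f(c, f(c, f(c, c)))))))  →  cons(c, cons(0, f(c, f(c, f(c, f(c, c))))))   [R2 at 2.2]
4. cons(c, cons(0, f(c, f(c, f(c, f(c, c))))))  →  cons(c, cons(0, f(c, f(c, f(c, c)))))   [R2 at 2.2]
5. cons(c, cons(0, f(c, f(c, f(c, c)))))  →  cons(c, cons(0, f(c, f(c, c))))   [R2 at 2.2]
6. cons(c, cons(0, f(c, f(c, c))))  →  cons(c, cons(0, f(c, c)))   [R2 at 2.2]
7. cons(c, cons(0, f(c, c)))  →  cons(c, cons(0, c))   [R2 at 2.2]

Reduce t₂ = f(c, f(c, cons(f(f(c, c), f(c, cons(c, c))), cons(c, 0)))):
1. f(c, f(c, cons(f(f(c, c), f(c, cons(c, c))), cons(c, 0))))  →  f(c, cons(f(f(c, c), f(c, cons(c, c))), cons(c, 0)))   [R2 at ε]
2. f(c, cons(f(f(c, c), f(c, cons(c, c))), cons(c, 0)))  →  cons(f(f(c, c), f(c, cons(c, c))), cons(c, 0))   [R2 at ε]
3. cons(f(f(c, c), f(c, cons(c, c))), cons(c, 0))  →  cons(f(c, f(c, cons(c, c))), cons(c, 0))   [R2 at 1.1]
4. cons(f(c, f(c, cons(c, c))), cons(c, 0))  →  cons(f(c, cons(c, c)), cons(c, 0))   [R2 at 1]
5. cons(f(c, cons(c, c)), cons(c, 0))  →  cons(cons(c, c), cons(c, 0))   [R2 at 1]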